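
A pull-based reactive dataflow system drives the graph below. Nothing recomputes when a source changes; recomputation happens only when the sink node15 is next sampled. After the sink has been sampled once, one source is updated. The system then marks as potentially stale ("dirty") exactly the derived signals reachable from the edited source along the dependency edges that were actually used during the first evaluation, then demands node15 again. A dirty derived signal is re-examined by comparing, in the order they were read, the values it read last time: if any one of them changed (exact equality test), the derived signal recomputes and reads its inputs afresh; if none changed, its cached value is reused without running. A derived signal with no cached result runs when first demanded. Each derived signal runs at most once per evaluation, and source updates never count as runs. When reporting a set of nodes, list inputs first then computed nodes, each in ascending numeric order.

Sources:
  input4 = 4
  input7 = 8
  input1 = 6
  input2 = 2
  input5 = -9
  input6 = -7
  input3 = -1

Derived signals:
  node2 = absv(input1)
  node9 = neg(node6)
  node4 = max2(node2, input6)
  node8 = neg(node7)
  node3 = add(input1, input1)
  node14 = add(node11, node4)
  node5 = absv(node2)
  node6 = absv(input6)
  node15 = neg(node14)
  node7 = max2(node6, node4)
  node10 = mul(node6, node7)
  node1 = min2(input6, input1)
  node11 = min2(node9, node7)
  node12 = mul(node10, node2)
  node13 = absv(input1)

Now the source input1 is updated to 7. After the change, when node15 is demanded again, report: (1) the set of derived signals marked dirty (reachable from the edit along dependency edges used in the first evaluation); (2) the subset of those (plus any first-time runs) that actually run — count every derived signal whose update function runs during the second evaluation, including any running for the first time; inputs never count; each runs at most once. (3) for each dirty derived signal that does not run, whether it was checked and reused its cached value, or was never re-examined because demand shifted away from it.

Marked dirty: node2, node4, node7, node11, node14, node15.
Derived signals that run: node2, node4, node7, node14, node15 — 5 in total.
Checked but reused from cache: node11.
Key observation: the cutoff stops propagation at node11 — its inputs' values are unchanged, so it reuses its cache.

First evaluation (everything demanded from the output):
  node2 = absv(6) = 6
  node4 = max2(6, -7) = 6
  node6 = absv(-7) = 7
  node7 = max2(7, 6) = 7
  node9 = neg(7) = -7
  node11 = min2(-7, 7) = -7
  node14 = add(-7, 6) = -1
  node15 = neg(-1) = 1

Propagation after the edit:
  node2: runs — input1 6->7; result 7.
  node4: runs — node2 6->7; result 7.
  node7: runs — node4 6->7; result 7 (same value as before).
  node11: checked — values it read are unchanged (node9 unchanged, node7 unchanged); reused cached -7 without running.
  node14: runs — node4 6->7; result 0.
  node15: runs — node14 -1->0; result 0.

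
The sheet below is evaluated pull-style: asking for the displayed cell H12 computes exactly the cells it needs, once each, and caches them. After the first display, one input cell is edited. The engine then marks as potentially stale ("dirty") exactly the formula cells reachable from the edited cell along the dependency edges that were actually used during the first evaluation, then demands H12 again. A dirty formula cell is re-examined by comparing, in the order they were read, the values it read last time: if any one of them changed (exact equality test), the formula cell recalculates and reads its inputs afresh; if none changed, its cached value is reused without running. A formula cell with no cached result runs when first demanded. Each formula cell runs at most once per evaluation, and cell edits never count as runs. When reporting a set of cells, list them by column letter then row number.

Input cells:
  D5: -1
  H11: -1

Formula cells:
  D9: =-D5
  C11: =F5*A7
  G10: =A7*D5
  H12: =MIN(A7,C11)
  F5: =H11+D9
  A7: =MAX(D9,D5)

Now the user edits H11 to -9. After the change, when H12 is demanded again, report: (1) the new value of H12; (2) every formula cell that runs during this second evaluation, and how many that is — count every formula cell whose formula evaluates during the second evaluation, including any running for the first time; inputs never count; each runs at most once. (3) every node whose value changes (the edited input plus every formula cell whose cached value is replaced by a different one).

Demanding H12 again yields -8.
3 formula cells run: C11, F5, H12.
The nodes whose values change: C11, F5, H11, H12.

First demand of the output computes:
  D9 = -(-1) = 1
  A7 = MAX(1, -1) = 1
  F5 = -1 + 1 = 0
  C11 = 0 * 1 = 0
  H12 = MIN(1, 0) = 0

After the edit, cleaning proceeds:
  F5: a read changed (H11 -1->-9) — executes, giving -8.
  C11: a read changed (F5 0->-8) — executes, giving -8.
  H12: a read changed (C11 0->-8) — executes, giving -8.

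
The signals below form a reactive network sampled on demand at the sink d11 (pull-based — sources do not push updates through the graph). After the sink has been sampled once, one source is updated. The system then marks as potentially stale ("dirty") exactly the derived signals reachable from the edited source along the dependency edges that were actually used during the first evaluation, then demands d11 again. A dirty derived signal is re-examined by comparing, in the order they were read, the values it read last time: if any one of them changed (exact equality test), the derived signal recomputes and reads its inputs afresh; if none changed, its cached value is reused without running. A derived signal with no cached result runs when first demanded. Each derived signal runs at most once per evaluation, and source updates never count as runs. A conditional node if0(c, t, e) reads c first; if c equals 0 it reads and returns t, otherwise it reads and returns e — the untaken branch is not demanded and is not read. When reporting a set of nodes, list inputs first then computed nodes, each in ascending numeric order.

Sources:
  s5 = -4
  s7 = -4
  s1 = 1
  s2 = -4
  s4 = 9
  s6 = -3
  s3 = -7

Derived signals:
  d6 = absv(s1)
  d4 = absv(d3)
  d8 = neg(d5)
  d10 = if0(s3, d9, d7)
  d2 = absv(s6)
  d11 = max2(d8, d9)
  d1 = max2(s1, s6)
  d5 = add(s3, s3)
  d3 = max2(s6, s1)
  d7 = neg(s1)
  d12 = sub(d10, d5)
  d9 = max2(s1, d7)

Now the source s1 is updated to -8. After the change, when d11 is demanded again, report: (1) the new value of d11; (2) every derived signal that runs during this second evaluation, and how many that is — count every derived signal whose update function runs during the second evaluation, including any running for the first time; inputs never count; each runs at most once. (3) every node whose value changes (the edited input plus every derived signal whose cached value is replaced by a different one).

Initial pass — values computed on the first demand:
  d5 = add(-7, -7) = -14
  d7 = neg(1) = -1
  d8 = neg(-14) = 14
  d9 = max2(1, -1) = 1
  d11 = max2(14, 1) = 14

Second demand — change propagation:
  d7: re-runs because s1 1->-8; new result 8.
  d9: re-runs because s1 1->-8; d7 -1->8; new result 8.
  d11: re-runs because d9 1->8; new result 14 (unchanged).

d11 now evaluates to 14.
Run set: d7, d9, d11 (3 run).
Changed values: s1, d7, d9.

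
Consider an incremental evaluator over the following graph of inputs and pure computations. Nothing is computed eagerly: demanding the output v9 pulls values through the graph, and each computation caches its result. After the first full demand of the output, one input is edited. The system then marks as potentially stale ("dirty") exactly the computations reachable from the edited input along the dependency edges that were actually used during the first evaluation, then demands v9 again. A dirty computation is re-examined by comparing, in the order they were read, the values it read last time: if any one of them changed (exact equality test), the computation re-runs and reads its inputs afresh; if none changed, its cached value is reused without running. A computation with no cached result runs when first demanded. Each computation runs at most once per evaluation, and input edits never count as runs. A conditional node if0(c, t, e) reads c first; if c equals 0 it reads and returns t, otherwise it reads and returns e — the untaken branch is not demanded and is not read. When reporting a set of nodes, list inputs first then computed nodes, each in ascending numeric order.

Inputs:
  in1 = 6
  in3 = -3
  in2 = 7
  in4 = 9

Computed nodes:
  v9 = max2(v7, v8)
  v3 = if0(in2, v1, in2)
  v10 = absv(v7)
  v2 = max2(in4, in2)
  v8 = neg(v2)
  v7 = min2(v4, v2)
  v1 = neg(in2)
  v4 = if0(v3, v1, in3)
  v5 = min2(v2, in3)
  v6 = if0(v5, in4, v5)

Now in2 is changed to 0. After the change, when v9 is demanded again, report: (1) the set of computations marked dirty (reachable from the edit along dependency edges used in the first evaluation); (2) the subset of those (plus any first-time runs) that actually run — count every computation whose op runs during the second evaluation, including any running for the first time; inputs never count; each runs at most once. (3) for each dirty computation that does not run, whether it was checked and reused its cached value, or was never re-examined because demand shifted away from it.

Initial pass — values computed on the first demand:
  v2 = max2(9, 7) = 9
  v3 = if0(in2=7 -> else branch in2) = 7
  v4 = if0(v3=7 -> else branch in3) = -3
  v7 = min2(-3, 9) = -3
  v8 = neg(9) = -9
  v9 = max2(-3, -9) = -3

Second demand — change propagation:
  v1: newly demanded (no cache) — executes and yields 0.
  v2: re-runs because in2 7->0; new result 9 (unchanged).
  v3: re-runs because in2 7->0; in2 7->0; new result 0.
  v4: re-runs because v3 7->0; new result 0.
  v7: re-runs because v4 -3->0; new result 0.
  v8: re-examined; everything it read last time is the same (v2 unchanged) — cache -9 kept, no run.
  v9: re-runs because v7 -3->0; new result 0.

The important point: the flipped condition pulls in fresh nodes; v1 runs for the first time.

Dirty set: v2, v3, v4, v7, v8, v9.
Run set: v1, v2, v3, v4, v7, v9 (6 run).
Re-examined without running (cache reused): v8.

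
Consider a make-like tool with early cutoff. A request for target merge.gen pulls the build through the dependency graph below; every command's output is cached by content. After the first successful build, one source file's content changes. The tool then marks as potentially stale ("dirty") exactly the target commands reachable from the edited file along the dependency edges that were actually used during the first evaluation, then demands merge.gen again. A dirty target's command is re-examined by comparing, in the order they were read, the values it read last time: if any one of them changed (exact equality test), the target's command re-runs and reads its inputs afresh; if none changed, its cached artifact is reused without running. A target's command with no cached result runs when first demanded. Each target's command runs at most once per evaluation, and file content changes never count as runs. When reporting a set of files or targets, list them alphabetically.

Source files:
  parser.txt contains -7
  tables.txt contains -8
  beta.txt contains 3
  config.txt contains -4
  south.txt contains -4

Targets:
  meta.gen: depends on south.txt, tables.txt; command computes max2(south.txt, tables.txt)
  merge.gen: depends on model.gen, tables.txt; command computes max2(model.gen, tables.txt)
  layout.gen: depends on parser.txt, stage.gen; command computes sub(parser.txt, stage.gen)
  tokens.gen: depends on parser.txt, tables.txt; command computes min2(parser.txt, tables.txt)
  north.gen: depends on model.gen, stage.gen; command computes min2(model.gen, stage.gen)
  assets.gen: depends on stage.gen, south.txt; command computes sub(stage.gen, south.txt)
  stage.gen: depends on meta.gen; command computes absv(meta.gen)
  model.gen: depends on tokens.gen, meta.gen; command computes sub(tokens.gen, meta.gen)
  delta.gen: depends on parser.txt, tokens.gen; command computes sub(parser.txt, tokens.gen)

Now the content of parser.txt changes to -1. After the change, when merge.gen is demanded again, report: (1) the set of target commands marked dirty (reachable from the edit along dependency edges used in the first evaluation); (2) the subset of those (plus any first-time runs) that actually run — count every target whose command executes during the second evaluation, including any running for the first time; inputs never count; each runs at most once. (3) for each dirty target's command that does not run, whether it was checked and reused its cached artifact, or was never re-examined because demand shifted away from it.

The edit dirties: merge.gen, model.gen, tokens.gen.
1 target commands run: tokens.gen.
Cache hits after checking: merge.gen, model.gen.
Note the absorption at tokens.gen: it re-runs yet its value is the same, leaving the output's value untouched.

First demand of the output computes:
  meta.gen = max2(-4, -8) = -4
  tokens.gen = min2(-7, -8) = -8
  model.gen = sub(-8, -4) = -4
  merge.gen = max2(-4, -8) = -4

After the edit, cleaning proceeds:
  tokens.gen: a read changed (parser.txt -7->-1) — executes, giving -8 — identical to its old value.
  model.gen: dirty, but its reads are unchanged (tokens.gen unchanged, meta.gen unchanged); cached -4 stands.
  merge.gen: dirty, but its reads are unchanged (model.gen unchanged, tables.txt unchanged); cached -4 stands.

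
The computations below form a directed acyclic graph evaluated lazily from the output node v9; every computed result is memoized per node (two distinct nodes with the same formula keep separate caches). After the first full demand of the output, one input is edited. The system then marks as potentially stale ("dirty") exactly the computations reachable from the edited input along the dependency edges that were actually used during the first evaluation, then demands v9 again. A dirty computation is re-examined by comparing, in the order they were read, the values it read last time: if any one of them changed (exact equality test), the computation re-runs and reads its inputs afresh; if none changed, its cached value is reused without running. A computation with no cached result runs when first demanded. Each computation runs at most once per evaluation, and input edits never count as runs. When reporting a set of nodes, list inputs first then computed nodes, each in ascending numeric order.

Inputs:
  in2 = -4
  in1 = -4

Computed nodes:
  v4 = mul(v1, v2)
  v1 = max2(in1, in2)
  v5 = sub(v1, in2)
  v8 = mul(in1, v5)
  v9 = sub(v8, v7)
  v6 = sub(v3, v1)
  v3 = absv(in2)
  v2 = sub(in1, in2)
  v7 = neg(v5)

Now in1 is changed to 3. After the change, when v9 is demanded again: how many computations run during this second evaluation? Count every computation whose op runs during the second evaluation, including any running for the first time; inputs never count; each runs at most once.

5 computations run: v1, v5, v7, v8, v9.

First demand of the output computes:
  v1 = max2(-4, -4) = -4
  v5 = sub(-4, -4) = 0
  v7 = neg(0) = 0
  v8 = mul(-4, 0) = 0
  v9 = sub(0, 0) = 0

After the edit, cleaning proceeds:
  v1: a read changed (in1 -4->3) — executes, giving 3.
  v5: a read changed (v1 -4->3) — executes, giving 7.
  v7: a read changed (v5 0->7) — executes, giving -7.
  v8: a read changed (in1 -4->3; v5 0->7) — executes, giving 21.
  v9: a read changed (v8 0->21; v7 0->-7) — executes, giving 28.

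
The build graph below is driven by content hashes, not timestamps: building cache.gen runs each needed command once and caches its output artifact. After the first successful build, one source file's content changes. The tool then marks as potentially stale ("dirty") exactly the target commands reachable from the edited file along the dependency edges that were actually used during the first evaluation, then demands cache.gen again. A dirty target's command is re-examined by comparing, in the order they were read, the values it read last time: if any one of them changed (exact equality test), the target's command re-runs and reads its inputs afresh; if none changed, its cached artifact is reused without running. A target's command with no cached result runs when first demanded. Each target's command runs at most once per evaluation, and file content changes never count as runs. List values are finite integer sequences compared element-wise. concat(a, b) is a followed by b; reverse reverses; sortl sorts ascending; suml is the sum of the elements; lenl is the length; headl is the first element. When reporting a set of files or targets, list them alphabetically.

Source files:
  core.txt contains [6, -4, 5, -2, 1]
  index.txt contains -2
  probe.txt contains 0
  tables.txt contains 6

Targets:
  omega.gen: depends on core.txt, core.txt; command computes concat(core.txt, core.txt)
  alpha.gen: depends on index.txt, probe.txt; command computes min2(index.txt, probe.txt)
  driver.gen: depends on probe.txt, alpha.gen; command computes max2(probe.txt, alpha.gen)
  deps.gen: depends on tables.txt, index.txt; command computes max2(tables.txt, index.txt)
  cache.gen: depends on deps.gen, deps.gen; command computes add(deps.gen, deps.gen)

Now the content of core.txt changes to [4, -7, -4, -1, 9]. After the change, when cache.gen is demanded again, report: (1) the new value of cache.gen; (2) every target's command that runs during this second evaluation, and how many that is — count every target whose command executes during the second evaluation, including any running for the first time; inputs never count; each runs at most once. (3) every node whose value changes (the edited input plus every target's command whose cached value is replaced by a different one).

Initial pass — values computed on the first demand:
  deps.gen = max2(6, -2) = 6
  cache.gen = add(6, 6) = 12

Second demand — change propagation:
  no demanded computation ever read core.txt, so the edit dirties nothing and nothing runs.

The important point: nothing the output needs ever reads core.txt, so the edit is invisible to it.

cache.gen now evaluates to 12.
Run set: none (0 run).
Changed values: core.txt.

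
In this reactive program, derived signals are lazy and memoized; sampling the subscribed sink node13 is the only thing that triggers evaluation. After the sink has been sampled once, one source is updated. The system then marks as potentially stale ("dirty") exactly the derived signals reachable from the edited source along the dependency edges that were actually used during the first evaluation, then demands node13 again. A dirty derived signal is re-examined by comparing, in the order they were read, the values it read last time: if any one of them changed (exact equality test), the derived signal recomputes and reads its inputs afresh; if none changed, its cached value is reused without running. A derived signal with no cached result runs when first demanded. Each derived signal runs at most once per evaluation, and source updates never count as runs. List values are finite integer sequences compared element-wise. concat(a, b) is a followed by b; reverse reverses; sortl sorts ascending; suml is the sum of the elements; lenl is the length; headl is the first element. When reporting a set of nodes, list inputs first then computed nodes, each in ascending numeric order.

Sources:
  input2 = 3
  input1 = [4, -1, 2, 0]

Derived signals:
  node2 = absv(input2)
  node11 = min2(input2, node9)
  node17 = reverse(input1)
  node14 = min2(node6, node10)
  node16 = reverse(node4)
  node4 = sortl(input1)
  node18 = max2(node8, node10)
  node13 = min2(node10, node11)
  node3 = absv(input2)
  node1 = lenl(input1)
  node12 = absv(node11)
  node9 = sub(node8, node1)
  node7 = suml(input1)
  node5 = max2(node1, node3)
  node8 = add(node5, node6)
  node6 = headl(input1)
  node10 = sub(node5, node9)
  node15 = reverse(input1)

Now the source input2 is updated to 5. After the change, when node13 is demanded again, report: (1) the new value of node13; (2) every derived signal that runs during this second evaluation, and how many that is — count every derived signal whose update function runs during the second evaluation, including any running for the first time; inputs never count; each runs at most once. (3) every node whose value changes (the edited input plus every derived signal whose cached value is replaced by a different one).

Demanding node13 again yields 0.
7 derived signals run: node3, node5, node8, node9, node10, node11, node13.
The nodes whose values change: input2, node3, node5, node8, node9, node11.

First demand of the output computes:
  node1 = lenl([4, -1, 2, 0]) = 4
  node3 = absv(3) = 3
  node5 = max2(4, 3) = 4
  node6 = headl([4, -1, 2, 0]) = 4
  node8 = add(4, 4) = 8
  node9 = sub(8, 4) = 4
  node10 = sub(4, 4) = 0
  node11 = min2(3, 4) = 3
  node13 = min2(0, 3) = 0

After the edit, cleaning proceeds:
  node3: a read changed (input2 3->5) — executes, giving 5.
  node5: a read changed (node3 3->5) — executes, giving 5.
  node8: a read changed (node5 4->5) — executes, giving 9.
  node9: a read changed (node8 8->9) — executes, giving 5.
  node10: a read changed (node5 4->5; node9 4->5) — executes, giving 0 — identical to its old value.
  node11: a read changed (input2 3->5; node9 4->5) — executes, giving 5.
  node13: a read changed (node11 3->5) — executes, giving 0 — identical to its old value.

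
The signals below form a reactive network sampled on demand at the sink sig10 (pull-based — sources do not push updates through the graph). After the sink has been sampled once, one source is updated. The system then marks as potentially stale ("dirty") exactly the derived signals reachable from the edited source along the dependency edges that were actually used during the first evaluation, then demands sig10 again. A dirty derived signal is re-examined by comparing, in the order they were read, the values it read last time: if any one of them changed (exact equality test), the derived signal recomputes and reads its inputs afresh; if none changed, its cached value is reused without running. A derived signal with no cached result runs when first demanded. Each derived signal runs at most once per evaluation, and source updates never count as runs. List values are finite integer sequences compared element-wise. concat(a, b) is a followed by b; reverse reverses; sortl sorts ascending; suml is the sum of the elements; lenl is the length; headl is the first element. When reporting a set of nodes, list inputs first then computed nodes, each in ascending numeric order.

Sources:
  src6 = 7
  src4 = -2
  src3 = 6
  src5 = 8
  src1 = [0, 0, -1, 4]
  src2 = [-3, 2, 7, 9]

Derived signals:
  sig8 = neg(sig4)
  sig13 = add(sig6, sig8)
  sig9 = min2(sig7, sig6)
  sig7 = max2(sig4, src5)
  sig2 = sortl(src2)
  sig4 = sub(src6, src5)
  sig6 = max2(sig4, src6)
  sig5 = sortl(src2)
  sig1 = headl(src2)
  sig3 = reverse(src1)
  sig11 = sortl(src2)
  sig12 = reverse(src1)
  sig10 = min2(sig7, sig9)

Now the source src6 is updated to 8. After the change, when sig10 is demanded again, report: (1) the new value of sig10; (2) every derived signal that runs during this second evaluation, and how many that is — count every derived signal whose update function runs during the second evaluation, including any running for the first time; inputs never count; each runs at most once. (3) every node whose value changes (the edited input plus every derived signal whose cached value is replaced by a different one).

Initial pass — values computed on the first demand:
  sig4 = sub(7, 8) = -1
  sig6 = max2(-1, 7) = 7
  sig7 = max2(-1, 8) = 8
  sig9 = min2(8, 7) = 7
  sig10 = min2(8, 7) = 7

Second demand — change propagation:
  sig4: re-runs because src6 7->8; new result 0.
  sig6: re-runs because sig4 -1->0; src6 7->8; new result 8.
  sig7: re-runs because sig4 -1->0; new result 8 (unchanged).
  sig9: re-runs because sig6 7->8; new result 8.
  sig10: re-runs because sig9 7->8; new result 8.

sig10 now evaluates to 8.
Run set: sig4, sig6, sig7, sig9, sig10 (5 run).
Changed values: src6, sig4, sig6, sig9, sig10.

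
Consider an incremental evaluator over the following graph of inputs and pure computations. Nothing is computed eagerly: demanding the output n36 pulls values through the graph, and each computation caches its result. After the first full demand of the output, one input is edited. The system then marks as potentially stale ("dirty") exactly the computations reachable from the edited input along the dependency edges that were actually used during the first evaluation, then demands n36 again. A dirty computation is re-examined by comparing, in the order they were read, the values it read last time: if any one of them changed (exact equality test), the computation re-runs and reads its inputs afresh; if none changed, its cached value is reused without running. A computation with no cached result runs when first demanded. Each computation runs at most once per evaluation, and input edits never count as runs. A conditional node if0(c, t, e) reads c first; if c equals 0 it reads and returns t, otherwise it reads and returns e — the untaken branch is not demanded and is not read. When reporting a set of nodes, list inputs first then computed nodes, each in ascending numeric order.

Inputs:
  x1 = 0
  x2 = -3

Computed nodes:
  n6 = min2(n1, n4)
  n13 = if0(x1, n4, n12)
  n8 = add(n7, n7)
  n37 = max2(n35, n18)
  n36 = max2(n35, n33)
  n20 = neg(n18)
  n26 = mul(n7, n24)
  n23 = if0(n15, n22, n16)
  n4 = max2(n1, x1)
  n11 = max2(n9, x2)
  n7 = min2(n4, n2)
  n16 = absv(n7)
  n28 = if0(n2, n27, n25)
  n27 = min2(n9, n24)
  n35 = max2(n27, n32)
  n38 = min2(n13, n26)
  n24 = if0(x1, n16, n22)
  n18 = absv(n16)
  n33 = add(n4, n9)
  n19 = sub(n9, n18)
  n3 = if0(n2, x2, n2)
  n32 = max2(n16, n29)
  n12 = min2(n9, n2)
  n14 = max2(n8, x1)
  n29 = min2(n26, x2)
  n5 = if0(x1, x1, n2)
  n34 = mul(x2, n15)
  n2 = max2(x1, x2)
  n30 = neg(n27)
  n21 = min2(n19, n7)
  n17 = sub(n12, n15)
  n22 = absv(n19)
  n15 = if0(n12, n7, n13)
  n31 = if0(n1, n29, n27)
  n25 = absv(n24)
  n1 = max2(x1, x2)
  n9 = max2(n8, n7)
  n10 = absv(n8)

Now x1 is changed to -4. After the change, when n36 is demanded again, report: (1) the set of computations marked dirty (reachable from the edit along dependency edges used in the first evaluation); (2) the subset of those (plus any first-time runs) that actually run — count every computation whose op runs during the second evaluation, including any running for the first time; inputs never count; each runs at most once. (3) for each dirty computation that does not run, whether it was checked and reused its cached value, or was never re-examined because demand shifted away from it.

Initial pass — values computed on the first demand:
  n1 = max2(0, -3) = 0
  n2 = max2(0, -3) = 0
  n4 = max2(0, 0) = 0
  n7 = min2(0, 0) = 0
  n8 = add(0, 0) = 0
  n9 = max2(0, 0) = 0
  n16 = absv(0) = 0
  n24 = if0(x1=0 -> then branch n16) = 0
  n26 = mul(0, 0) = 0
  n27 = min2(0, 0) = 0
  n29 = min2(0, -3) = -3
  n32 = max2(0, -3) = 0
  n33 = add(0, 0) = 0
  n35 = max2(0, 0) = 0
  n36 = max2(0, 0) = 0

Second demand — change propagation:
  n1: re-runs because x1 0->-4; new result -3.
  n2: re-runs because x1 0->-4; new result -3.
  n4: re-runs because n1 0->-3; x1 0->-4; new result -3.
  n7: re-runs because n4 0->-3; n2 0->-3; new result -3.
  n8: re-runs because n7 0->-3; n7 0->-3; new result -6.
  n9: re-runs because n8 0->-6; n7 0->-3; new result -3.
  n16: re-runs because n7 0->-3; new result 3.
  n18: newly demanded (no cache) — executes and yields 3.
  n19: newly demanded (no cache) — executes and yields -6.
  n22: newly demanded (no cache) — executes and yields 6.
  n24: re-runs because x1 0->-4; n16 0->3; new result 6.
  n26: re-runs because n7 0->-3; n24 0->6; new result -18.
  n27: re-runs because n9 0->-3; n24 0->6; new result -3.
  n29: re-runs because n26 0->-18; new result -18.
  n32: re-runs because n16 0->3; n29 -3->-18; new result 3.
  n33: re-runs because n4 0->-3; n9 0->-3; new result -6.
  n35: re-runs because n27 0->-3; n32 0->3; new result 3.
  n36: re-runs because n35 0->3; n33 0->-6; new result 3.

The important point: the flipped condition pulls in fresh nodes; n18, n19, n22 run for the first time.

Dirty set: n1, n2, n4, n7, n8, n9, n16, n24, n26, n27, n29, n32, n33, n35, n36.
Run set: n1, n2, n4, n7, n8, n9, n16, n18, n19, n22, n24, n26, n27, n29, n32, n33, n35, n36 (18 run).
All dirty computations ended up running.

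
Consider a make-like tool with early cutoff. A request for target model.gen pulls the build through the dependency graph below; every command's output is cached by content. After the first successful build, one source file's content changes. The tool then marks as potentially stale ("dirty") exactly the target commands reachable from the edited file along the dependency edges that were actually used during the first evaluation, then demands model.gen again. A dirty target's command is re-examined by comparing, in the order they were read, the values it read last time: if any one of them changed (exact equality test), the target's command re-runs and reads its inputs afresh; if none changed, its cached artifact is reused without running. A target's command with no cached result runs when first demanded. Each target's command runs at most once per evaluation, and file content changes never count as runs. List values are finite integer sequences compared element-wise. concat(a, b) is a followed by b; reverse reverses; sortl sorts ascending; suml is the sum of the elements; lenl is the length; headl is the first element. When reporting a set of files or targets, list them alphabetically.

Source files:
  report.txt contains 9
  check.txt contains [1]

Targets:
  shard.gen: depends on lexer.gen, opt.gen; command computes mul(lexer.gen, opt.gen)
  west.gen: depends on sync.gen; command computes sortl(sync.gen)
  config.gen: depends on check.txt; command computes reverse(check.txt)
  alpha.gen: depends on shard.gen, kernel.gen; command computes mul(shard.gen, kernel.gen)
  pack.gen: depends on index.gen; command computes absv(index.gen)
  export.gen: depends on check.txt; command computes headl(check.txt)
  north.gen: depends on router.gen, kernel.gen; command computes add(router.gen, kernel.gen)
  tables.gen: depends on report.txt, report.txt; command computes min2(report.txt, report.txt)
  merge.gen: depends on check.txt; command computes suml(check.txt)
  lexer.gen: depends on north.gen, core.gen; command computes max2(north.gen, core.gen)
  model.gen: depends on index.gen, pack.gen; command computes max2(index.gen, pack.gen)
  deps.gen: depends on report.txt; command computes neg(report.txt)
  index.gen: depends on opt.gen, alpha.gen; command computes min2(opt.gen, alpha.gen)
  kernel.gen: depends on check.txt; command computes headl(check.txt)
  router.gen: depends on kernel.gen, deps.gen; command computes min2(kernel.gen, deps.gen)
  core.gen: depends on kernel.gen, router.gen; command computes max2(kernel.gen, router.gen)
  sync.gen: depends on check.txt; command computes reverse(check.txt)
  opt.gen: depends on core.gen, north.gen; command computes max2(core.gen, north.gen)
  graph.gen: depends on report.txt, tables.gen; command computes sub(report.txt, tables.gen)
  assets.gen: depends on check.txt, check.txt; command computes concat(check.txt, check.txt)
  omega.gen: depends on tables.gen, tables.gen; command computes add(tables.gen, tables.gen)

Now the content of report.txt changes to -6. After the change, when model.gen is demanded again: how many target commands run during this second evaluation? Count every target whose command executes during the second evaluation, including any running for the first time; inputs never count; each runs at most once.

11 target commands run: alpha.gen, core.gen, deps.gen, index.gen, lexer.gen, model.gen, north.gen, opt.gen, pack.gen, router.gen, shard.gen.

First demand of the output computes:
  deps.gen = neg(9) = -9
  kernel.gen = headl([1]) = 1
  router.gen = min2(1, -9) = -9
  core.gen = max2(1, -9) = 1
  north.gen = add(-9, 1) = -8
  lexer.gen = max2(-8, 1) = 1
  opt.gen = max2(1, -8) = 1
  shard.gen = mul(1, 1) = 1
  alpha.gen = mul(1, 1) = 1
  index.gen = min2(1, 1) = 1
  pack.gen = absv(1) = 1
  model.gen = max2(1, 1) = 1

After the edit, cleaning proceeds:
  deps.gen: a read changed (report.txt 9->-6) — executes, giving 6.
  router.gen: a read changed (deps.gen -9->6) — executes, giving 1.
  core.gen: a read changed (router.gen -9->1) — executes, giving 1 — identical to its old value.
  north.gen: a read changed (router.gen -9->1) — executes, giving 2.
  lexer.gen: a read changed (north.gen -8->2) — executes, giving 2.
  opt.gen: a read changed (north.gen -8->2) — executes, giving 2.
  shard.gen: a read changed (lexer.gen 1->2; opt.gen 1->2) — executes, giving 4.
  alpha.gen: a read changed (shard.gen 1->4) — executes, giving 4.
  index.gen: a read changed (opt.gen 1->2; alpha.gen 1->4) — executes, giving 2.
  pack.gen: a read changed (index.gen 1->2) — executes, giving 2.
  model.gen: a read changed (index.gen 1->2; pack.gen 1->2) — executes, giving 2.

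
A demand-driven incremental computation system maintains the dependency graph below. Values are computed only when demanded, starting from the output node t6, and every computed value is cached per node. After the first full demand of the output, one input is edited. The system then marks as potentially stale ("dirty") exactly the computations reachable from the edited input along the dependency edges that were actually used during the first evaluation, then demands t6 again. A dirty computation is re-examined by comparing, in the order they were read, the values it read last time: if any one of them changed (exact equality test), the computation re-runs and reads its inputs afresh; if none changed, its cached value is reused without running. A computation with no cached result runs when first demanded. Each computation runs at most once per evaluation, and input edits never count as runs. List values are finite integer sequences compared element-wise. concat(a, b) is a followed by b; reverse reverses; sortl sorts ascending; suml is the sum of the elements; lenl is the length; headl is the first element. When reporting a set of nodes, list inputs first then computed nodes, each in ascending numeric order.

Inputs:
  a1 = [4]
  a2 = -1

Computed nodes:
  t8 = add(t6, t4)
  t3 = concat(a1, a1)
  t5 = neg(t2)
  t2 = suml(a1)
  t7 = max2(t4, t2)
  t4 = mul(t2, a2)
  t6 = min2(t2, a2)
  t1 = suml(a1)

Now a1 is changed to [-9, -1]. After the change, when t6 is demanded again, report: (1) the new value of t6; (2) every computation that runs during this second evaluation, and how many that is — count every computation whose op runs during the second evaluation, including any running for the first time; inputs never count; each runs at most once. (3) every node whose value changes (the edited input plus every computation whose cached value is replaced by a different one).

New value of t6: -10.
Computations that run: t2, t6 — 2 in total.
Values that change: a1, t2, t6.

First evaluation (everything demanded from the output):
  t2 = suml([4]) = 4
  t6 = min2(4, -1) = -1

Propagation after the edit:
  t2: runs — a1 [4]->[-9, -1]; result -10.
  t6: runs — t2 4->-10; result -10.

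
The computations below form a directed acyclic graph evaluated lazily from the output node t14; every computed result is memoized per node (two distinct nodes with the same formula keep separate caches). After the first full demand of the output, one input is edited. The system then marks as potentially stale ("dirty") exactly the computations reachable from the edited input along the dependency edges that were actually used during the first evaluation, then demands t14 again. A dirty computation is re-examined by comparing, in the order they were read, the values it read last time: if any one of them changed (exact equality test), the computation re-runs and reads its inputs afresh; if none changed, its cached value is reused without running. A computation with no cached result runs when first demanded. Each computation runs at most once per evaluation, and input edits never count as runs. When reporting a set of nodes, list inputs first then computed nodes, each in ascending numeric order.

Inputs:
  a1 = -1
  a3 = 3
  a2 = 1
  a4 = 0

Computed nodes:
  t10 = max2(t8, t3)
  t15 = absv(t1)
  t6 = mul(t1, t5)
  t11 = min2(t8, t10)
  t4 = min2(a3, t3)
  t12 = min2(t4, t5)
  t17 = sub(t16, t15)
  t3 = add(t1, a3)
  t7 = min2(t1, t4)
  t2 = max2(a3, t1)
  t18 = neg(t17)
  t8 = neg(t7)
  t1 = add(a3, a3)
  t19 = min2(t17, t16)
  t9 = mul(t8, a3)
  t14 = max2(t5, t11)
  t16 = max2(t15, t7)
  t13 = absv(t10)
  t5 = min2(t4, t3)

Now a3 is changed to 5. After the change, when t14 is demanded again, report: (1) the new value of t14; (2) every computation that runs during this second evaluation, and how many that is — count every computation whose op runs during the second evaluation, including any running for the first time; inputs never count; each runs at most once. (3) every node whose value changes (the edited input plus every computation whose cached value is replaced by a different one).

Demanding t14 again yields 5.
9 computations run: t1, t3, t4, t5, t7, t8, t10, t11, t14.
The nodes whose values change: a3, t1, t3, t4, t5, t7, t8, t10, t11, t14.

First demand of the output computes:
  t1 = add(3, 3) = 6
  t3 = add(6, 3) = 9
  t4 = min2(3, 9) = 3
  t5 = min2(3, 9) = 3
  t7 = min2(6, 3) = 3
  t8 = neg(3) = -3
  t10 = max2(-3, 9) = 9
  t11 = min2(-3, 9) = -3
  t14 = max2(3, -3) = 3

After the edit, cleaning proceeds:
  t1: a read changed (a3 3->5; a3 3->5) — executes, giving 10.
  t3: a read changed (t1 6->10; a3 3->5) — executes, giving 15.
  t4: a read changed (a3 3->5; t3 9->15) — executes, giving 5.
  t5: a read changed (t4 3->5; t3 9->15) — executes, giving 5.
  t7: a read changed (t1 6->10; t4 3->5) — executes, giving 5.
  t8: a read changed (t7 3->5) — executes, giving -5.
  t10: a read changed (t8 -3->-5; t3 9->15) — executes, giving 15.
  t11: a read changed (t8 -3->-5; t10 9->15) — executes, giving -5.
  t14: a read changed (t5 3->5; t11 -3->-5) — executes, giving 5.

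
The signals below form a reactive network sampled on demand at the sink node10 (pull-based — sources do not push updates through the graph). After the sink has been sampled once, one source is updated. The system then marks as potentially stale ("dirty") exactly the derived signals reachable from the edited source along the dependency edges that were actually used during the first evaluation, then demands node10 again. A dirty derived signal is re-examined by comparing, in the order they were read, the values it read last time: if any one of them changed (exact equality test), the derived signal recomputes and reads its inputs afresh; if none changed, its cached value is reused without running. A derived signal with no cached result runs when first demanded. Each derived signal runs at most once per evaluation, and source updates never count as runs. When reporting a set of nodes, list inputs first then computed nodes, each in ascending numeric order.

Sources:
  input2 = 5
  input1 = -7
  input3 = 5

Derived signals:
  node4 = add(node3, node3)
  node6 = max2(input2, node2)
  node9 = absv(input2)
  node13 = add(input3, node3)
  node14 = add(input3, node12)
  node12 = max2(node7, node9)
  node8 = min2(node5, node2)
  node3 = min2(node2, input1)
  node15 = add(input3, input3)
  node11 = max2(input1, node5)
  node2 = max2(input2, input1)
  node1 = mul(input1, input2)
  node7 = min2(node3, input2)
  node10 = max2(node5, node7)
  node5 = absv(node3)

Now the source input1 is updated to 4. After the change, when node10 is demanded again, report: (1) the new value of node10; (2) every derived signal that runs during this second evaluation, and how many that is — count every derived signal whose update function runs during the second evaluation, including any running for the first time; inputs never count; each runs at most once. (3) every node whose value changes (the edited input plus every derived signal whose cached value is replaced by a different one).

node10 now evaluates to 4.
Run set: node2, node3, node5, node7, node10 (5 run).
Changed values: input1, node3, node5, node7, node10.

Initial pass — values computed on the first demand:
  node2 = max2(5, -7) = 5
  node3 = min2(5, -7) = -7
  node5 = absv(-7) = 7
  node7 = min2(-7, 5) = -7
  node10 = max2(7, -7) = 7

Second demand — change propagation:
  node2: re-runs because input1 -7->4; new result 5 (unchanged).
  node3: re-runs because input1 -7->4; new result 4.
  node5: re-runs because node3 -7->4; new result 4.
  node7: re-runs because node3 -7->4; new result 4.
  node10: re-runs because node5 7->4; node7 -7->4; new result 4.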